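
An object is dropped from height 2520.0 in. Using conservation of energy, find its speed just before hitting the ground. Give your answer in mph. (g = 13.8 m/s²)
mgh = ½mv² → v = √(2gh) = √(2×13.8×64.01) = 42.03 m/s = 94.02 mph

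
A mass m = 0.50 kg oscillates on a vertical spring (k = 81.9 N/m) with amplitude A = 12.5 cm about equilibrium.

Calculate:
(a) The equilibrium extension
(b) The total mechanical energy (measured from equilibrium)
x_eq = mg/k = 0.5×9.81/81.9 = 0.05989 m = 5.989 cm
E = ½kA² = ½×81.9×(0.125)² = 0.6398 J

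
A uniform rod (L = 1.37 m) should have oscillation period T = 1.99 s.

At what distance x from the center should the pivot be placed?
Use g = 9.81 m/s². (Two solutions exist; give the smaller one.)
T = 2π√((L²/12 + x²)/(gx)). Let c = T²g/(4π²) = 0.984.
x² − cx + L²/12 = 0 → x = (c − √(c² − L²/3))/2 = 0.1993 m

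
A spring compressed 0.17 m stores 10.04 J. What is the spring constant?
PE = ½kx² → k = 2PE/x² = 2×10.04/0.17² = 694.8 N/m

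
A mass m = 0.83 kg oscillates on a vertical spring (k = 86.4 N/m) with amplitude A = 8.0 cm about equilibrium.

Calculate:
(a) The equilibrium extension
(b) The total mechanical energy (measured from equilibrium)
x_eq = mg/k = 0.83×9.81/86.4 = 0.09424 m = 9.424 cm
E = ½kA² = ½×86.4×(0.08)² = 0.2765 J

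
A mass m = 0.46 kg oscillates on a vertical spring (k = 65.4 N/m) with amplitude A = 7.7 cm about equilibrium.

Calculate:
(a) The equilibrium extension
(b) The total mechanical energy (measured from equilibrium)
x_eq = mg/k = 0.46×9.81/65.4 = 0.069 m = 6.9 cm
E = ½kA² = ½×65.4×(0.077)² = 0.1939 J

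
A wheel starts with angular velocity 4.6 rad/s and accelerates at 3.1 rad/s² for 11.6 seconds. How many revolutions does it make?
θ = ω₀t + ½αt² = 4.6×11.6 + ½×3.1×11.6² = 261.93 rad
Revolutions = θ/(2π) = 261.93/(2π) = 41.69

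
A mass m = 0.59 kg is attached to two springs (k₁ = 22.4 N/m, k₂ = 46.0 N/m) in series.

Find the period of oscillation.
k_eq = k₁k₂/(k₁+k₂) = 15.06 N/m
T = 2π√(m/k_eq) = 2π√(0.59/15.06) = 1.243 s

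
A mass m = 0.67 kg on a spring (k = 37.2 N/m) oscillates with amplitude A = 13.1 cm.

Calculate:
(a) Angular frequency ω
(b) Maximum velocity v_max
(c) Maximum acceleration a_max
ω = √(k/m) = √(37.2/0.67) = 7.451 rad/s
v_max = ωA = 7.451×0.131 = 0.9761 m/s
a_max = ω²A = 7.451²×0.131 = 7.273 m/s²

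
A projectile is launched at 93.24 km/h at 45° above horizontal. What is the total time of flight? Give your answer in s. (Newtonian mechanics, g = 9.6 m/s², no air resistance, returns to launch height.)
T = 2v₀sin(θ)/g (with unit conversion) = 3.815 s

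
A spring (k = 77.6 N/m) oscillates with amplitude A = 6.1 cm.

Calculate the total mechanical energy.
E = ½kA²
E = ½kA² = ½×77.6×(0.061)² = 0.1444 J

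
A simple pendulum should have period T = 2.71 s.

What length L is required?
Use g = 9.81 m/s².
T = 2π√(L/g) → L = g(T/2π)² = 9.81×(2.71/2π)² = 1.825 m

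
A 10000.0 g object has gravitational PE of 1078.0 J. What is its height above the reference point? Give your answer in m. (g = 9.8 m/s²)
PE = mgh → h = PE/(mg) = 1078 J / (10 kg × 9.8 m/s²) = 11 m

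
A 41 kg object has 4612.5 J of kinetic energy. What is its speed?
KE = ½mv² → v = √(2KE/m) = √(2×4612.5/41) = 15.0 m/s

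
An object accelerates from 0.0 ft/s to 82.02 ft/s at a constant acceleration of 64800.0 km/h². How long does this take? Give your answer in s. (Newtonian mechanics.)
t = (v - v₀)/a (with unit conversion) = 5.0 s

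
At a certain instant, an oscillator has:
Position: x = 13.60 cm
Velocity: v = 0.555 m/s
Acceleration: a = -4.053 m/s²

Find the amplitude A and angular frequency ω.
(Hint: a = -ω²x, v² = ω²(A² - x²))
a = −ω²x → ω = √(|a|/x) = √(4.053/0.136) = 5.459 rad/s
v² = ω²(A² − x²) → A = √(x² + v²/ω²) = √(0.136² + 0.555²/5.459²) = 0.1698 m = 16.98 cm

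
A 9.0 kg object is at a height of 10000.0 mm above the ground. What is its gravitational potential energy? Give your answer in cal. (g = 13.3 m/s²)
PE = mgh = 9 kg × 13.3 m/s² × 10 m = 1197 J = 286.1 cal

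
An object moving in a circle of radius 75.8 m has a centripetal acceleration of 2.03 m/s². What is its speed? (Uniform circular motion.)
v = √(a_c × r) = √(2.03 × 75.8) = 12.4 m/s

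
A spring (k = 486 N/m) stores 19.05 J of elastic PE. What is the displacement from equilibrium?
PE = ½kx² → x = √(2PE/k) = √(2×19.05/486) = 0.28 m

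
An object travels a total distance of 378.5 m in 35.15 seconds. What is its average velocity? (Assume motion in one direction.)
v_avg = Δd / Δt = 378.5 / 35.15 = 10.77 m/s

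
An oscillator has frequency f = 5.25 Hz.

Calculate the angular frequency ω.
ω = 2πf = 2π×5.25 = 32.99 rad/s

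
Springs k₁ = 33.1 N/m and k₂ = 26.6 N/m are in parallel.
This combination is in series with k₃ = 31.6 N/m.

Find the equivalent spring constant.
k₁₂ = k₁ + k₂ = 59.7 N/m (parallel)
1/k_eq = 1/k₁₂ + 1/k₃ → k_eq = 20.66 N/m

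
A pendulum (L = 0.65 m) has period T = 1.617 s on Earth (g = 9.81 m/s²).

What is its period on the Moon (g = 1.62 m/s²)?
T = 2π√(L/g), so T_moon/T_earth = √(g_earth/g_moon)
T_moon = 2π√(0.65/1.62) = 3.98 s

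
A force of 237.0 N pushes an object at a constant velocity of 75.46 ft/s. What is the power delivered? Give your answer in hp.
P = Fv = 237 N × 23 m/s = 5451 W = 7.31 hp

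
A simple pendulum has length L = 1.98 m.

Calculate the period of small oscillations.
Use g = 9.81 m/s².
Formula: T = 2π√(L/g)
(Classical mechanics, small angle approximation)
T = 2π√(L/g) = 2π√(1.98/9.81) = 2.823 s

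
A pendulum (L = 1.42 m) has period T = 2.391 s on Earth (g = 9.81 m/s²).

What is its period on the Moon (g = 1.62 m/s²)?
T = 2π√(L/g), so T_moon/T_earth = √(g_earth/g_moon)
T_moon = 2π√(1.42/1.62) = 5.883 s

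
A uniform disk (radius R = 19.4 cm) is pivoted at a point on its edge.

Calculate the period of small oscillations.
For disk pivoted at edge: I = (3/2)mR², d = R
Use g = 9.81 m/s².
I/m = (3/2)R² = 0.05645 m²; d = R = 0.194 m
T = 2π√((3/2)R²/(gR)) = 2π√(3R/(2g)) = 1.082 s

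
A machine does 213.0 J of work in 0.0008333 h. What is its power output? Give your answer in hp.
P = W/t = 213 J / 3 s = 71 W = 0.09522 hp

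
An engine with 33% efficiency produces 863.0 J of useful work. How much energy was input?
W_in = W_out/η = 863.0/0.33 = 2615.2 J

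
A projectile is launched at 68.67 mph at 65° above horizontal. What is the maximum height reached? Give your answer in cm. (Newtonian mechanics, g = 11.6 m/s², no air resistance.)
H = v₀²sin²(θ)/(2g) (with unit conversion) = 3336.0 cm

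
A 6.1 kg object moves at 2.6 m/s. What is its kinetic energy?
KE = ½mv² = ½×6.1×2.6² = 20.618 J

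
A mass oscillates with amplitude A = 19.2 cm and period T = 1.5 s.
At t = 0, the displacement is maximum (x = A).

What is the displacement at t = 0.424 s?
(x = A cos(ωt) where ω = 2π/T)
ω = 2π/T = 2π/1.5 = 4.189 rad/s
x = A cos(ωt) = 19.2×cos(4.189×0.424) = -3.913 cm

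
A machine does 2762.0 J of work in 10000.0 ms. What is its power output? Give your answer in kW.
P = W/t = 2762 J / 10 s = 276.2 W = 0.2762 kW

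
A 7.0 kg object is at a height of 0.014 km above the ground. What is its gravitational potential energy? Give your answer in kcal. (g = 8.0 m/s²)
PE = mgh = 7 kg × 8.0 m/s² × 14 m = 784 J = 0.1874 kcal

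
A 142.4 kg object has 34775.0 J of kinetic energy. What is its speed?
KE = ½mv² → v = √(2KE/m) = √(2×34775.0/142.4) = 22.1 m/s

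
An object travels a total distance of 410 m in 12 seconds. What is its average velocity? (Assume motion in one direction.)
v_avg = Δd / Δt = 410 / 12 = 34.17 m/s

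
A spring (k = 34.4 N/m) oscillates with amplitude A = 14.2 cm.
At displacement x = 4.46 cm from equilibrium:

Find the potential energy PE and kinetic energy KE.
E_total = ½kA² = ½×34.4×(0.142)² = 0.3468 J
PE = ½kx² = ½×34.4×(0.0446)² = 0.03421 J
KE = E_total − PE = 0.3126 J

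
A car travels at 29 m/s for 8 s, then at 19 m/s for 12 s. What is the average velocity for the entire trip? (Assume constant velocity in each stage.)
d₁ = v₁t₁ = 29 × 8 = 232 m
d₂ = v₂t₂ = 19 × 12 = 228 m
d_total = 460 m, t_total = 20 s
v_avg = d_total/t_total = 460/20 = 23.0 m/s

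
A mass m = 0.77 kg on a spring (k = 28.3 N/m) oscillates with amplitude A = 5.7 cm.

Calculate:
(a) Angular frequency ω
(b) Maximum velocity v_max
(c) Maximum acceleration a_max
ω = √(k/m) = √(28.3/0.77) = 6.062 rad/s
v_max = ωA = 6.062×0.057 = 0.3456 m/s
a_max = ω²A = 6.062²×0.057 = 2.095 m/s²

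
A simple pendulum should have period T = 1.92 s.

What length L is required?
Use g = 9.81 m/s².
T = 2π√(L/g) → L = g(T/2π)² = 9.81×(1.92/2π)² = 0.916 m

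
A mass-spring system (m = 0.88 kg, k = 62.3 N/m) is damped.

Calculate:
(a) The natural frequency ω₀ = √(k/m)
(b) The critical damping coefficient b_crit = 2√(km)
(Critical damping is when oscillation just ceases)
ω₀ = √(k/m) = √(62.3/0.88) = 8.414 rad/s
b_crit = 2√(km) = 2√(62.3×0.88) = 14.81 kg/s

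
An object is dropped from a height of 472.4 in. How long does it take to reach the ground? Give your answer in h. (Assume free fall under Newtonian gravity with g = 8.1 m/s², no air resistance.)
t = √(2h/g) (with unit conversion) = 0.0004781 h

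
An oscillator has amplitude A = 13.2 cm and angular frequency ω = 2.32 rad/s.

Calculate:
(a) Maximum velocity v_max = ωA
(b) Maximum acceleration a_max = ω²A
v_max = ωA = 2.32×0.132 = 0.3062 m/s
a_max = ω²A = 2.32²×0.132 = 0.7105 m/s²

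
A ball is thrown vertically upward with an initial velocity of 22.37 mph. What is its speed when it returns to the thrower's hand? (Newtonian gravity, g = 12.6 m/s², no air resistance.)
By conservation of energy, the ball returns at the same speed = 22.37 mph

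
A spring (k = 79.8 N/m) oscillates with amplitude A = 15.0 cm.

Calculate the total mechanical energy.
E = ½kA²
E = ½kA² = ½×79.8×(0.15)² = 0.8977 J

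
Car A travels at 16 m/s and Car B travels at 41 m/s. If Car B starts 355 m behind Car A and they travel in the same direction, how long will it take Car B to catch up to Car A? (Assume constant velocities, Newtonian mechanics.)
Relative speed: v_rel = 41 - 16 = 25 m/s
Time to catch: t = d₀/v_rel = 355/25 = 14.2 s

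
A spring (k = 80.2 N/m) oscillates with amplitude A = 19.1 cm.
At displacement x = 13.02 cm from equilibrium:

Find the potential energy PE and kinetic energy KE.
E_total = ½kA² = ½×80.2×(0.191)² = 1.463 J
PE = ½kx² = ½×80.2×(0.1302)² = 0.6798 J
KE = E_total − PE = 0.7831 J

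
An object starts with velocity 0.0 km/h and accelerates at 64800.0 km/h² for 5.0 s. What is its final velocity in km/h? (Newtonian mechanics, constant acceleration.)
v = v₀ + at (with unit conversion) = 90.0 km/h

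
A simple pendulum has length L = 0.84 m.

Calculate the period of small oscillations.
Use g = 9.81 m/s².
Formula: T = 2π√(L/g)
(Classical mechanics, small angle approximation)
T = 2π√(L/g) = 2π√(0.84/9.81) = 1.839 s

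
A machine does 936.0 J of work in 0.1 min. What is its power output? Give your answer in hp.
P = W/t = 936 J / 6 s = 156 W = 0.2092 hp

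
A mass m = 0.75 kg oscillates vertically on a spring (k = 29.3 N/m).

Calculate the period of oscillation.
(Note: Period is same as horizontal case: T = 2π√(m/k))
T = 2π√(m/k) = 2π√(0.75/29.3) = 1.005 s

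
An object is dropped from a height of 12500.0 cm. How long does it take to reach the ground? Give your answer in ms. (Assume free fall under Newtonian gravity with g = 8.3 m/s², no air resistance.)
t = √(2h/g) (with unit conversion) = 5488.0 ms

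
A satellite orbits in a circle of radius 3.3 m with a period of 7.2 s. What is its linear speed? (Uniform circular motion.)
v = 2πr/T = 2π×3.3/7.2 = 2.88 m/s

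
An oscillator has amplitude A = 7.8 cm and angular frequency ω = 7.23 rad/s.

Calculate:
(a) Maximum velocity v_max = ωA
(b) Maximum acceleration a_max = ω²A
v_max = ωA = 7.23×0.078 = 0.5639 m/s
a_max = ω²A = 7.23²×0.078 = 4.077 m/s²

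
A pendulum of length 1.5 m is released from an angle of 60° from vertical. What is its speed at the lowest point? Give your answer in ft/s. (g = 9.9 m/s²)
h = L(1 − cosθ) = 1.5×(1 − cos60°) = 0.75 m
v = √(2gh) = √(2×9.9×0.75) = 3.854 m/s = 12.64 ft/s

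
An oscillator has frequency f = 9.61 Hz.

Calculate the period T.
T = 1/f = 1/9.61 = 0.1041 s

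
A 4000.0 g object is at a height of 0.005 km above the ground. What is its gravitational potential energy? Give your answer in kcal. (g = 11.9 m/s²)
PE = mgh = 4 kg × 11.9 m/s² × 5 m = 238 J = 0.05688 kcal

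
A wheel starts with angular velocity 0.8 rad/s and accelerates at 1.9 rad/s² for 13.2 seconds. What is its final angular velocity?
ω = ω₀ + αt = 0.8 + 1.9 × 13.2 = 25.88 rad/s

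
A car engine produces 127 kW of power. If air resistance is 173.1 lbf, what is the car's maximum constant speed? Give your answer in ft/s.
P = Fv → v = P/F = 127000 W / 770 N = 164.9 m/s = 541.1 ft/s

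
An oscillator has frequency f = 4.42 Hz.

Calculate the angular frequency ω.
ω = 2πf = 2π×4.42 = 27.77 rad/s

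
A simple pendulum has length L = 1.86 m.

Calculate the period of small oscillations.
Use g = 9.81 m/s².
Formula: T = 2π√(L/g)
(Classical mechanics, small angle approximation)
T = 2π√(L/g) = 2π√(1.86/9.81) = 2.736 s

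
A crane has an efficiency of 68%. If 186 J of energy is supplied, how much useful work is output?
W_out = η × W_in = 0.68 × 186 = 126.48 J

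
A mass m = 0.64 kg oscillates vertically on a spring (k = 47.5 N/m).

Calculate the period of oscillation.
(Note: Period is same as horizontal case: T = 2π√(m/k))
T = 2π√(m/k) = 2π√(0.64/47.5) = 0.7293 s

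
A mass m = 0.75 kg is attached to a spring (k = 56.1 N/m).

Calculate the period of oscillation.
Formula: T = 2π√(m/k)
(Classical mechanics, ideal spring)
T = 2π√(m/k) = 2π√(0.75/56.1) = 0.7265 s; f = 1/T = 1.376 Hz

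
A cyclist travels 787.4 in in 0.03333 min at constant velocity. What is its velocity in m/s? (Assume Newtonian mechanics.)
v = d/t (with unit conversion) = 10.0 m/s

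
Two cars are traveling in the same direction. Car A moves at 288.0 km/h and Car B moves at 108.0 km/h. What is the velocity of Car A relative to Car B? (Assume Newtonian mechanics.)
v_rel = v_A - v_B = 288.0 - 108.0 = 180.0 km/h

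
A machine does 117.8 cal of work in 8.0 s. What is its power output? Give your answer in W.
P = W/t = 492.9 J / 8 s = 61.61 W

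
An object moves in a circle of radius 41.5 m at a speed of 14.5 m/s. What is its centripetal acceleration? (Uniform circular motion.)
a_c = v²/r = 14.5²/41.5 = 210.25/41.5 = 5.07 m/s²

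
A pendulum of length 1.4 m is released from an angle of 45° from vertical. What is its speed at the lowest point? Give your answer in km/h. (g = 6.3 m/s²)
h = L(1 − cosθ) = 1.4×(1 − cos45°) = 0.4101 m
v = √(2gh) = √(2×6.3×0.4101) = 2.273 m/s = 8.183 km/h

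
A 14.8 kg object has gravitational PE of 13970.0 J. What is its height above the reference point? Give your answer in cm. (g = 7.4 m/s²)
PE = mgh → h = PE/(mg) = 1.397e+04 J / (14.8 kg × 7.4 m/s²) = 127.6 m = 12760.0 cm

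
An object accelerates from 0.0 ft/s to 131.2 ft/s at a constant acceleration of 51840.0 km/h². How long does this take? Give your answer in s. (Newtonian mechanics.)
t = (v - v₀)/a (with unit conversion) = 9.997 s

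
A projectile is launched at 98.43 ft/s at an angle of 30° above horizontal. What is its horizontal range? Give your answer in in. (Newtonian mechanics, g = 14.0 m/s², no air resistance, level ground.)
R = v₀² sin(2θ) / g (with unit conversion) = 2192.0 in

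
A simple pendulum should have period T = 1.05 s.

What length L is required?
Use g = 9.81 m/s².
T = 2π√(L/g) → L = g(T/2π)² = 9.81×(1.05/2π)² = 0.274 m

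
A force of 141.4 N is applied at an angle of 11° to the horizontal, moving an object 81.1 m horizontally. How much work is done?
W = Fd cosθ = 141.4×81.1×cos(11°) = 11257.0 J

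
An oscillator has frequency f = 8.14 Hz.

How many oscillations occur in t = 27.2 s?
n = f×t = 8.14×27.2 = 221.4 oscillations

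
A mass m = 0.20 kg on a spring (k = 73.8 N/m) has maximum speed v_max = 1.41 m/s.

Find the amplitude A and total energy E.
½mv²_max = ½kA² → A = v_max√(m/k) = 1.41×√(0.2/73.8) = 0.0734 m = 7.34 cm
E = ½mv²_max = ½×0.2×1.41² = 0.1988 J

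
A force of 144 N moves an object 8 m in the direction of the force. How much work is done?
W = Fd = 144×8 = 1152.0 J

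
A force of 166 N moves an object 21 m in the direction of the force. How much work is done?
W = Fd = 166×21 = 3486.0 J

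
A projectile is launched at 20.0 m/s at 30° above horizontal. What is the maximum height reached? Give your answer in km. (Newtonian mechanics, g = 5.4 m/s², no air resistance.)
H = v₀²sin²(θ)/(2g) (with unit conversion) = 0.009259 km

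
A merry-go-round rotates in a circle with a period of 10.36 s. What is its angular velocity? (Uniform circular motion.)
ω = 2π/T = 2π/10.36 = 0.6065 rad/s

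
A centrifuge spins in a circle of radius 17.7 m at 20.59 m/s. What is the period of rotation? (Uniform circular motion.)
T = 2πr/v = 2π×17.7/20.59 = 5.4 s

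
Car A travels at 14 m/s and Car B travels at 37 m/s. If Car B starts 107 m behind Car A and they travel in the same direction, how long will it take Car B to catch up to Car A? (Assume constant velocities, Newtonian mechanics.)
Relative speed: v_rel = 37 - 14 = 23 m/s
Time to catch: t = d₀/v_rel = 107/23 = 4.65 s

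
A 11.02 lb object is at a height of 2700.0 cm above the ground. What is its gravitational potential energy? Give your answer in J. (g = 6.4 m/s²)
PE = mgh = 4.999 kg × 6.4 m/s² × 27 m = 863.8 J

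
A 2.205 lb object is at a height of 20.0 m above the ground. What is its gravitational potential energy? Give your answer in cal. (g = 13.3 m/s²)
PE = mgh = 1 kg × 13.3 m/s² × 20 m = 266 J = 63.59 cal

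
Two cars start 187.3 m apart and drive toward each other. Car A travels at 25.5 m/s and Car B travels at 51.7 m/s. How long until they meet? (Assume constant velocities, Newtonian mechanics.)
Combined speed: v_combined = 25.5 + 51.7 = 77.2 m/s
Time to meet: t = d/77.2 = 187.3/77.2 = 2.43 s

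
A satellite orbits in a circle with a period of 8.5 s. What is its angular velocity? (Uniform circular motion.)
ω = 2π/T = 2π/8.5 = 0.7392 rad/s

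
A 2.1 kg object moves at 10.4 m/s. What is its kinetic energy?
KE = ½mv² = ½×2.1×10.4² = 113.568 J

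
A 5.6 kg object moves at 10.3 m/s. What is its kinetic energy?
KE = ½mv² = ½×5.6×10.3² = 297.052 J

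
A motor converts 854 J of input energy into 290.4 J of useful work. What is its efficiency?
η = W_out/W_in = 290.4/854 = 0.34 = 34.0%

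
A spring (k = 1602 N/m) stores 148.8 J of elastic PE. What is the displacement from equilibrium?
PE = ½kx² → x = √(2PE/k) = √(2×148.8/1602) = 0.431 m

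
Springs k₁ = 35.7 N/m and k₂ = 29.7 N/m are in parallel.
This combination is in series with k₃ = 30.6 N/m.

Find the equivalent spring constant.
k₁₂ = k₁ + k₂ = 65.4 N/m (parallel)
1/k_eq = 1/k₁₂ + 1/k₃ → k_eq = 20.85 N/m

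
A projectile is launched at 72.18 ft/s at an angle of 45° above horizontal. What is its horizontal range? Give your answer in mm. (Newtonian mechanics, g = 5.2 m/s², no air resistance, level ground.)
R = v₀² sin(2θ) / g (with unit conversion) = 93080.0 mm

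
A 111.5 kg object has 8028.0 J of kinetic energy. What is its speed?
KE = ½mv² → v = √(2KE/m) = √(2×8028.0/111.5) = 12.0 m/s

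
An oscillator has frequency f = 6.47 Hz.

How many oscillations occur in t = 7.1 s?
n = f×t = 6.47×7.1 = 45.94 oscillations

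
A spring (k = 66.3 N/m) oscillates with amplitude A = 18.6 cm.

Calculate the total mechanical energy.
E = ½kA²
E = ½kA² = ½×66.3×(0.186)² = 1.147 J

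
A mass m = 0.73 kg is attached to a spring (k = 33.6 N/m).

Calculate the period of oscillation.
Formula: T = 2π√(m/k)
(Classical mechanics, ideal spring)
T = 2π√(m/k) = 2π√(0.73/33.6) = 0.9261 s; f = 1/T = 1.08 Hz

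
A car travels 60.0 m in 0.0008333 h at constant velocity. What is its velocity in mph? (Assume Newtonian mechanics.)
v = d/t (with unit conversion) = 44.74 mph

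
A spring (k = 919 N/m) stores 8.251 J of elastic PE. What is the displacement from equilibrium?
PE = ½kx² → x = √(2PE/k) = √(2×8.251/919) = 0.134 m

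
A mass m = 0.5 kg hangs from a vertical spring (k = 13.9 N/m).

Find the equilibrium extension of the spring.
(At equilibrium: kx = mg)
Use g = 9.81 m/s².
x_eq = mg/k = 0.5×9.81/13.9 = 0.3529 m = 35.29 cm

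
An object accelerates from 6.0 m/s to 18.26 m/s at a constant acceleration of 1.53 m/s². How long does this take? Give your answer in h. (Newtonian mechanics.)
t = (v - v₀)/a (with unit conversion) = 0.002226 h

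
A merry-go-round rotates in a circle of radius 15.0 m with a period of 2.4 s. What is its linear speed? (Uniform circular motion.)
v = 2πr/T = 2π×15.0/2.4 = 39.27 m/s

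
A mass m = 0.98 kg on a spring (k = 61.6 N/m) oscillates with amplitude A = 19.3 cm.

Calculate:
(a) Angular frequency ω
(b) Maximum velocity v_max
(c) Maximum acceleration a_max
ω = √(k/m) = √(61.6/0.98) = 7.928 rad/s
v_max = ωA = 7.928×0.193 = 1.53 m/s
a_max = ω²A = 7.928²×0.193 = 12.13 m/s²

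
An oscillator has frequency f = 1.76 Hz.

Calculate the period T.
T = 1/f = 1/1.76 = 0.5682 s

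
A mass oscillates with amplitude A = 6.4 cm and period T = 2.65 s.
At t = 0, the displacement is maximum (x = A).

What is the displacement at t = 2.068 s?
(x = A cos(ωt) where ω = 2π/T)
ω = 2π/T = 2π/2.65 = 2.371 rad/s
x = A cos(ωt) = 6.4×cos(2.371×2.068) = 1.214 cm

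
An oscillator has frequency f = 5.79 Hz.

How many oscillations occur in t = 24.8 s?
n = f×t = 5.79×24.8 = 143.6 oscillations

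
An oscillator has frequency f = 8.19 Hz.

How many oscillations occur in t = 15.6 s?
n = f×t = 8.19×15.6 = 127.8 oscillations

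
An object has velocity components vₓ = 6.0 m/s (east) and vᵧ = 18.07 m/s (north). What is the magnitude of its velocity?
|v| = √(vₓ² + vᵧ²) = √(6.0² + 18.07²) = √(362.525) = 19.04 m/s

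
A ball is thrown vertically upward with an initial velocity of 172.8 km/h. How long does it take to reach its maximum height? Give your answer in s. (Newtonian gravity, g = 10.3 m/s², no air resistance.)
t_up = v₀/g (with unit conversion) = 4.66 s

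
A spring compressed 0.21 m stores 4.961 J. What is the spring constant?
PE = ½kx² → k = 2PE/x² = 2×4.961/0.21² = 225.0 N/m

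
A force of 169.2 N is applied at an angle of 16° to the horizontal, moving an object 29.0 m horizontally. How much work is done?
W = Fd cosθ = 169.2×29.0×cos(16°) = 4716.7 J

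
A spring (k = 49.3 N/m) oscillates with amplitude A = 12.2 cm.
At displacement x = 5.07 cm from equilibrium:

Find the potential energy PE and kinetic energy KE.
E_total = ½kA² = ½×49.3×(0.122)² = 0.3669 J
PE = ½kx² = ½×49.3×(0.0507)² = 0.06336 J
KE = E_total − PE = 0.3035 J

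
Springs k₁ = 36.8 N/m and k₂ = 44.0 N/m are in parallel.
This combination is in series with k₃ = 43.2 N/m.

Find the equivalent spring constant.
k₁₂ = k₁ + k₂ = 80.8 N/m (parallel)
1/k_eq = 1/k₁₂ + 1/k₃ → k_eq = 28.15 N/m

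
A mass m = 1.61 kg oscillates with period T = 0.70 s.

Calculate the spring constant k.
T = 2π√(m/k) → k = m(2π/T)² = 1.61×(2π/0.7)² = 129.7 N/m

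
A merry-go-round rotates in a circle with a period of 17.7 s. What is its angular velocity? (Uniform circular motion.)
ω = 2π/T = 2π/17.7 = 0.355 rad/s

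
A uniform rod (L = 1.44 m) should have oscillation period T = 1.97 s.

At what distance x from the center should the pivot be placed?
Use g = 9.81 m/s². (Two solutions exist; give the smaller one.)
T = 2π√((L²/12 + x²)/(gx)). Let c = T²g/(4π²) = 0.9644.
x² − cx + L²/12 = 0 → x = (c − √(c² − L²/3))/2 = 0.2378 m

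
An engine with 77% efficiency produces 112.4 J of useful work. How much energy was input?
W_in = W_out/η = 112.4/0.77 = 145.97 J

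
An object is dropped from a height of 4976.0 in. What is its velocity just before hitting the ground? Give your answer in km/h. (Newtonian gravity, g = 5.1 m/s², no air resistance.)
v = √(2gh) (with unit conversion) = 129.3 km/h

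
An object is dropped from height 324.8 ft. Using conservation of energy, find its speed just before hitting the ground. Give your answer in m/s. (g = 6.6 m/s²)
mgh = ½mv² → v = √(2gh) = √(2×6.6×99) = 36.15 m/s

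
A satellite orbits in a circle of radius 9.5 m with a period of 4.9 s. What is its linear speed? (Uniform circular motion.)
v = 2πr/T = 2π×9.5/4.9 = 12.18 m/s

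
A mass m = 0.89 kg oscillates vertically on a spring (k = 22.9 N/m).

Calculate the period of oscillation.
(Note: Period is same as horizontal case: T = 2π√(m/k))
T = 2π√(m/k) = 2π√(0.89/22.9) = 1.239 s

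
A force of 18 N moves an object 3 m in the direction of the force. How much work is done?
W = Fd = 18×3 = 54.0 J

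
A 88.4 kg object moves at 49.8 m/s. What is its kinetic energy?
KE = ½mv² = ½×88.4×49.8² = 109617.8 J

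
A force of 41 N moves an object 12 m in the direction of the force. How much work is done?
W = Fd = 41×12 = 492.0 J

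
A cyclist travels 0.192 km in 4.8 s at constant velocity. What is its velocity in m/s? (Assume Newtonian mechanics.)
v = d/t (with unit conversion) = 40.0 m/s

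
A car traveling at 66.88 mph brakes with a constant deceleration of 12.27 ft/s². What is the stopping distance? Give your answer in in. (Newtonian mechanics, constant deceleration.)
d = v₀² / (2a) (with unit conversion) = 4705.0 in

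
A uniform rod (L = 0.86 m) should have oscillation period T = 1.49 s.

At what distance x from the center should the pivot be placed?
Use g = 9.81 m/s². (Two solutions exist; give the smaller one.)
T = 2π√((L²/12 + x²)/(gx)). Let c = T²g/(4π²) = 0.5517.
x² − cx + L²/12 = 0 → x = (c − √(c² − L²/3))/2 = 0.1556 m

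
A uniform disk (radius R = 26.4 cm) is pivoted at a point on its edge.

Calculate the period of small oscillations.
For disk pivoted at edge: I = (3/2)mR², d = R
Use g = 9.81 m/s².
I/m = (3/2)R² = 0.1045 m²; d = R = 0.264 m
T = 2π√((3/2)R²/(gR)) = 2π√(3R/(2g)) = 1.262 s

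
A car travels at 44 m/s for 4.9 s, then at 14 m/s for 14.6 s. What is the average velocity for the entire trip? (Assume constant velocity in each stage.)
d₁ = v₁t₁ = 44 × 4.9 = 215.6 m
d₂ = v₂t₂ = 14 × 14.6 = 204.4 m
d_total = 420.0 m, t_total = 19.5 s
v_avg = d_total/t_total = 420.0/19.5 = 21.54 m/s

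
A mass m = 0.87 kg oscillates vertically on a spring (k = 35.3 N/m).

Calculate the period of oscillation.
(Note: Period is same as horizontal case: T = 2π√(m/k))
T = 2π√(m/k) = 2π√(0.87/35.3) = 0.9864 s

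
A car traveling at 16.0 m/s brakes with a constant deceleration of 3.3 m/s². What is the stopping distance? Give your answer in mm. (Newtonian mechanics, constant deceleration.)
d = v₀² / (2a) (with unit conversion) = 38790.0 mm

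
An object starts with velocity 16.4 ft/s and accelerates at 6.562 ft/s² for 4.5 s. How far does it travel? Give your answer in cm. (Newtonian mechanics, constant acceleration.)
d = v₀t + ½at² (with unit conversion) = 4275.0 cm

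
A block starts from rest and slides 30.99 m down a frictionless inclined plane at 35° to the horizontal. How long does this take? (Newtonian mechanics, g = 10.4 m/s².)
a = g sin(θ) = 10.4 × sin(35°) = 5.97 m/s²
t = √(2d/a) = √(2 × 30.99 / 5.97) = 3.22 s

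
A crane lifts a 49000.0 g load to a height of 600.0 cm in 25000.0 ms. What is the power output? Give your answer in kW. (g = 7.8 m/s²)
W = mgh = 49×7.8×6 = 2293 J
P = W/t = 2293/25 = 91.73 W = 0.09173 kW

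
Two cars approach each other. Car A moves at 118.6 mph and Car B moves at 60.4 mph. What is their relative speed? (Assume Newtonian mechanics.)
v_rel = v_A + v_B = 118.6 + 60.4 = 179.0 mph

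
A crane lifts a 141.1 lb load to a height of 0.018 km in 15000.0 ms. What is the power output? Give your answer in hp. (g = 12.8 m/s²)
W = mgh = 64×12.8×18 = 1.475e+04 J
P = W/t = 1.475e+04/15 = 983.1 W = 1.318 hp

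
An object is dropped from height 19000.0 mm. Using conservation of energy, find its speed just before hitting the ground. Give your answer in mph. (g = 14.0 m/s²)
mgh = ½mv² → v = √(2gh) = √(2×14.0×19) = 23.07 m/s = 51.6 mph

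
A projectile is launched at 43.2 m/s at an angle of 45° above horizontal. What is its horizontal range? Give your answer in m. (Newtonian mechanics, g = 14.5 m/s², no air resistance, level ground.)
R = v₀² sin(2θ) / g = 128.7 m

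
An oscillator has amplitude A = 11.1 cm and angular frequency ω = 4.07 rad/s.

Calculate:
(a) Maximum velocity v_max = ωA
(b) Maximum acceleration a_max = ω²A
v_max = ωA = 4.07×0.111 = 0.4518 m/s
a_max = ω²A = 4.07²×0.111 = 1.839 m/s²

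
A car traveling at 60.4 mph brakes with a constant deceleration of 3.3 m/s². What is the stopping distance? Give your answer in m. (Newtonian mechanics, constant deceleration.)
d = v₀² / (2a) (with unit conversion) = 110.5 m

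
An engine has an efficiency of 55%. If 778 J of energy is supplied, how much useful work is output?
W_out = η × W_in = 0.55 × 778 = 427.9 J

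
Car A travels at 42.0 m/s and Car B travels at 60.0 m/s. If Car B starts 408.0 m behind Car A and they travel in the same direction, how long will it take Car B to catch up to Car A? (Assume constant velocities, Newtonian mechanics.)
Relative speed: v_rel = 60.0 - 42.0 = 18 m/s
Time to catch: t = d₀/v_rel = 408.0/18 = 22.67 s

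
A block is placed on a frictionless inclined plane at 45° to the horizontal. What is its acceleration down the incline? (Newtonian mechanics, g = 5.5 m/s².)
a = g sin(θ) = 5.5 × sin(45°) = 5.5 × 0.7071 = 3.89 m/s²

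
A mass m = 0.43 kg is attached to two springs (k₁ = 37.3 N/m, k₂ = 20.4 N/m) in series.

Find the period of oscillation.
k_eq = k₁k₂/(k₁+k₂) = 13.19 N/m
T = 2π√(m/k_eq) = 2π√(0.43/13.19) = 1.135 s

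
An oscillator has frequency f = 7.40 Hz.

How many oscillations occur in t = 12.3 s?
n = f×t = 7.4×12.3 = 91.02 oscillations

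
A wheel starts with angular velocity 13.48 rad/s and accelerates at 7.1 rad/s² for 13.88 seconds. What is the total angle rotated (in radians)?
θ = ω₀t + ½αt² = 13.48×13.88 + ½×7.1×13.88² = 871.03 rad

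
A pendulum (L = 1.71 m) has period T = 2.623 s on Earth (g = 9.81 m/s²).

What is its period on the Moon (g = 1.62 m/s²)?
T = 2π√(L/g), so T_moon/T_earth = √(g_earth/g_moon)
T_moon = 2π√(1.71/1.62) = 6.455 s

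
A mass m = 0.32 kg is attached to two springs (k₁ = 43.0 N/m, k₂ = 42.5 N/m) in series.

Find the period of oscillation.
k_eq = k₁k₂/(k₁+k₂) = 21.37 N/m
T = 2π√(m/k_eq) = 2π√(0.32/21.37) = 0.7688 s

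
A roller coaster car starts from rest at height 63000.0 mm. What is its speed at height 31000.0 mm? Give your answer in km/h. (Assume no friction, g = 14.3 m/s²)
mgh₁ = ½mv₂² + mgh₂ → v₂ = √(2g(h₁−h₂)) = √(2×14.3×(63−31)) = 30.25 m/s = 108.9 km/h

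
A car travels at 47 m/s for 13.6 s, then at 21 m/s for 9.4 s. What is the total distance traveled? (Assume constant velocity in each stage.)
d₁ = v₁t₁ = 47 × 13.6 = 639.2 m
d₂ = v₂t₂ = 21 × 9.4 = 197.4 m
d_total = 639.2 + 197.4 = 836.6 m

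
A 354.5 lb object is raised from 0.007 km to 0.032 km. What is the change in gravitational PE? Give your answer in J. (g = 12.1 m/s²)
ΔPE = mg(h₂ − h₁) = 160.8 kg × 12.1 m/s² × (32 − 7) m = 4.864e+04 J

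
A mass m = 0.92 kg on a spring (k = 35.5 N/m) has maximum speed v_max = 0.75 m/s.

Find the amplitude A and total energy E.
½mv²_max = ½kA² → A = v_max√(m/k) = 0.75×√(0.92/35.5) = 0.1207 m = 12.07 cm
E = ½mv²_max = ½×0.92×0.75² = 0.2588 J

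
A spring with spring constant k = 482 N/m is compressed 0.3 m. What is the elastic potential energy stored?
PE = ½kx² = ½×482×0.3² = 21.69 J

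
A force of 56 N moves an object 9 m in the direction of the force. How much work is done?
W = Fd = 56×9 = 504.0 J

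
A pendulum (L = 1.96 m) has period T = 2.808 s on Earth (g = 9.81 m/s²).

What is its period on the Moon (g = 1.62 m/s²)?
T = 2π√(L/g), so T_moon/T_earth = √(g_earth/g_moon)
T_moon = 2π√(1.96/1.62) = 6.911 s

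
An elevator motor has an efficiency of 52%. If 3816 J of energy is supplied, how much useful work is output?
W_out = η × W_in = 0.52 × 3816 = 1984.3 J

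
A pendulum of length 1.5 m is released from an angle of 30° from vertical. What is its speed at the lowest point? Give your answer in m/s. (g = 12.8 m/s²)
h = L(1 − cosθ) = 1.5×(1 − cos30°) = 0.201 m
v = √(2gh) = √(2×12.8×0.201) = 2.268 m/s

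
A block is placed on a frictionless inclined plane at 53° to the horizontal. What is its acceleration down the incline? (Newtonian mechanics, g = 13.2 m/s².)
a = g sin(θ) = 13.2 × sin(53°) = 13.2 × 0.7986 = 10.54 m/s²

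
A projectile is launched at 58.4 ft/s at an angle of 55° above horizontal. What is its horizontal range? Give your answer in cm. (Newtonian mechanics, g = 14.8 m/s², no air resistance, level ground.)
R = v₀² sin(2θ) / g (with unit conversion) = 2012.0 cm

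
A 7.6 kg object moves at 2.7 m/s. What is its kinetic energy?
KE = ½mv² = ½×7.6×2.7² = 27.702 J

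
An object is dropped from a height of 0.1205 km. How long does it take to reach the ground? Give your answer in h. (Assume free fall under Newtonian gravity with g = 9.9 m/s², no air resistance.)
t = √(2h/g) (with unit conversion) = 0.001371 h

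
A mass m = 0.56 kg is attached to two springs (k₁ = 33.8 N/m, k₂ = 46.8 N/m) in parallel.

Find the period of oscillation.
k_eq = k₁+k₂ = 80.6 N/m
T = 2π√(m/k_eq) = 2π√(0.56/80.6) = 0.5237 s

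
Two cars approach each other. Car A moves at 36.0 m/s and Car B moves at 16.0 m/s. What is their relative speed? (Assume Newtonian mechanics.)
v_rel = v_A + v_B = 36.0 + 16.0 = 52.0 m/s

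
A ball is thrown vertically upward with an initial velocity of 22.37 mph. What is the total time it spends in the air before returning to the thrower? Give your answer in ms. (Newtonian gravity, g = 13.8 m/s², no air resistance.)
t_total = 2v₀/g (with unit conversion) = 1449.0 ms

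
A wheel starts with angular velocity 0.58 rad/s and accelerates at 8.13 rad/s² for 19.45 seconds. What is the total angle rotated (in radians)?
θ = ω₀t + ½αt² = 0.58×19.45 + ½×8.13×19.45² = 1549.08 rad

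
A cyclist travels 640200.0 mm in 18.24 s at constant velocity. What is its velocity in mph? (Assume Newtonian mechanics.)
v = d/t (with unit conversion) = 78.51 mph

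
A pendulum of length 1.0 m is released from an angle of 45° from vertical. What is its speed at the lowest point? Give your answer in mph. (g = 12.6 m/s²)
h = L(1 − cosθ) = 1.0×(1 − cos45°) = 0.2929 m
v = √(2gh) = √(2×12.6×0.2929) = 2.717 m/s = 6.077 mph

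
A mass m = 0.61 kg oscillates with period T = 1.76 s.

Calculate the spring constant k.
T = 2π√(m/k) → k = m(2π/T)² = 0.61×(2π/1.76)² = 7.774 N/m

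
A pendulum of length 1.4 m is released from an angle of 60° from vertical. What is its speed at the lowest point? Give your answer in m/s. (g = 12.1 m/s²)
h = L(1 − cosθ) = 1.4×(1 − cos60°) = 0.7 m
v = √(2gh) = √(2×12.1×0.7) = 4.116 m/s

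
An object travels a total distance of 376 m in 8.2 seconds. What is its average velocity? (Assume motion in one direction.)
v_avg = Δd / Δt = 376 / 8.2 = 45.85 m/s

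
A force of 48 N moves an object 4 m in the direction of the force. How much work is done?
W = Fd = 48×4 = 192.0 J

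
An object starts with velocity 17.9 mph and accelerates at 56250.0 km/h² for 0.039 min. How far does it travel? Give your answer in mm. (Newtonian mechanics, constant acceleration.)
d = v₀t + ½at² (with unit conversion) = 30610.0 mm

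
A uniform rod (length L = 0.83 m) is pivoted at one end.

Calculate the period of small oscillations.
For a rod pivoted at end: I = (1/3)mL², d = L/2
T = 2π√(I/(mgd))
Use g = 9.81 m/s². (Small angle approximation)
I/m = (1/3)L² = 0.2296 m²; d = L/2 = 0.415 m
T = 2π√(I/(mgd)) = 2π√(0.2296/(9.81×0.415)) = 1.492 s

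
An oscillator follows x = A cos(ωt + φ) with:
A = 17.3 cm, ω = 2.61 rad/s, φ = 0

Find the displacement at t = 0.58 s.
x = A cos(ωt + φ) = 17.3×cos(2.61×0.58 + 0) = 0.9855 cm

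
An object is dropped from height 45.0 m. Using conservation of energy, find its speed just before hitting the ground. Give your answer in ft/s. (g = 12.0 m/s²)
mgh = ½mv² → v = √(2gh) = √(2×12.0×45) = 32.86 m/s = 107.8 ft/s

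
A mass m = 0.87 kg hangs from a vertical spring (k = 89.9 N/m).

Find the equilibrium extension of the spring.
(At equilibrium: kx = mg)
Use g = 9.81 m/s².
x_eq = mg/k = 0.87×9.81/89.9 = 0.09494 m = 9.494 cm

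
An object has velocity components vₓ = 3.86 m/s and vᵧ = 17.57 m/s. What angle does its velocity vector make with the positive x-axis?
θ = arctan(vᵧ/vₓ) = arctan(17.57/3.86) = 77.61°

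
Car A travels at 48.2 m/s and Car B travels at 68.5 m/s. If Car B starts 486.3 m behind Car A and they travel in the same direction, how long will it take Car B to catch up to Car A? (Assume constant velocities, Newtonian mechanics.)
Relative speed: v_rel = 68.5 - 48.2 = 20.3 m/s
Time to catch: t = d₀/v_rel = 486.3/20.3 = 23.96 s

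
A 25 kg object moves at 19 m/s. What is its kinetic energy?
KE = ½mv² = ½×25×19² = 4512.5 J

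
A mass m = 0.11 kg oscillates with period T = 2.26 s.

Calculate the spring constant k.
T = 2π√(m/k) → k = m(2π/T)² = 0.11×(2π/2.26)² = 0.8502 N/m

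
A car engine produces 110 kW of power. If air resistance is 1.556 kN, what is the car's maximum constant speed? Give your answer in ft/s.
P = Fv → v = P/F = 110000 W / 1556 N = 70.69 m/s = 231.9 ft/s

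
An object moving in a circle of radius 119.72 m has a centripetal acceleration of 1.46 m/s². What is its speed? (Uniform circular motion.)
v = √(a_c × r) = √(1.46 × 119.72) = 13.22 m/s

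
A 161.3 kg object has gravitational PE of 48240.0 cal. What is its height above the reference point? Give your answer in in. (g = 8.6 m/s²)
PE = mgh → h = PE/(mg) = 2.018e+05 J / (161.3 kg × 8.6 m/s²) = 145.5 m = 5728.0 in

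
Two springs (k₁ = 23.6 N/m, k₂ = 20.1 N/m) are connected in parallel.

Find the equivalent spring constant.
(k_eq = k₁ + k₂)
k_eq = k₁ + k₂ = 23.6 + 20.1 = 43.7 N/m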